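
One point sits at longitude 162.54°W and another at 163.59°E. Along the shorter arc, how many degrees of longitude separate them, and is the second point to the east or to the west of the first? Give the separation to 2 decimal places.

33.87° west

Raw difference: 163.59 − -162.54 = 326.13°.
Normalise into (−180°, 180°]: 326.13° − 360° = -33.87°.
Negative ⇒ the second point lies to the west; separation 33.87°.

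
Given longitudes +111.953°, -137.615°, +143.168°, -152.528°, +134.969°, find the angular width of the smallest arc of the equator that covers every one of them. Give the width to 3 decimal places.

Sort the longitudes: -152.528°, -137.615°, +111.953°, +134.969°, +143.168°.
Eastward gaps between consecutive values (wrapping around): 14.913°, 249.568°, 23.016°, 8.199°, 64.304°.
Largest gap = 249.568° ⇒ minimal covering band is its complement: 360° − 249.568° = 110.432°.
Band runs from +111.953° eastward to -137.615°, crossing the antimeridian.

110.432°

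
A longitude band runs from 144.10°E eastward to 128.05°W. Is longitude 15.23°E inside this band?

No

Band width going east from +144.10° to -128.05°: ((-128.05 − 144.10) mod 360) = 87.85°.
Offset of +15.23° east of the west edge: ((15.23 − 144.10) mod 360) = 231.13°.
231.13° > 87.85° ⇒ outside.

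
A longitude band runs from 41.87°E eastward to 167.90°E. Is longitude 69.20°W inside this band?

No

Band width going east from +41.87° to +167.90°: ((167.90 − 41.87) mod 360) = 126.03°.
Offset of -69.20° east of the west edge: ((-69.20 − 41.87) mod 360) = 248.93°.
248.93° > 126.03° ⇒ outside.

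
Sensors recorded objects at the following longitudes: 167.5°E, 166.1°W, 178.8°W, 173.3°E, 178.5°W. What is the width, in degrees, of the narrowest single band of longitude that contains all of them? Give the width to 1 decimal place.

Sort the longitudes: -178.8°, -178.5°, -166.1°, +167.5°, +173.3°.
Eastward gaps between consecutive values (wrapping around): 0.3°, 12.4°, 333.6°, 5.8°, 7.9°.
Largest gap = 333.6° ⇒ minimal covering band is its complement: 360° − 333.6° = 26.4°.
Band runs from +167.5° eastward to -166.1°, crossing the antimeridian.

26.4°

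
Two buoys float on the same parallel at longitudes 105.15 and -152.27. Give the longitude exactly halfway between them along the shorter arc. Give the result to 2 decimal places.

+156.44°

Signed shortest Δλ from +105.15° to -152.27° is +102.58°.
Midpoint longitude = +105.15° + (+102.58°)/2 = +105.15° + 51.29° = +156.44°.
(The naïve average (+105.15 + -152.27)/2 = -23.56° is on the wrong side of the globe.)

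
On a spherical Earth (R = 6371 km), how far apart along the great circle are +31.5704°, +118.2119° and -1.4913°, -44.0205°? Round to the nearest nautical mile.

Δλ = -44.0205 − 118.2119 = -162.2324°.
Δφ = -1.4913 − 31.5704 = -33.0617°.
a = sin²(Δφ/2) + cos φ₁ · cos φ₂ · sin²(Δλ/2) = 0.912355.
c = 2·atan2(√a, √(1−a)) = 2.54048 rad → d = 6371·c ≈ 16185.43 km ≈ 8739.43 nmi.

8739 nmi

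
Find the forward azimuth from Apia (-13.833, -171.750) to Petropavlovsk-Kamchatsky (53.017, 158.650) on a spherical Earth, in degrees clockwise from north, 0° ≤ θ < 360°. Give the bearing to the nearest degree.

Δλ = 158.650 − -171.750 = 330.400°; wrapped into (−180°, 180°]: -29.600°.
θ = atan2( sin Δλ · cos φ₂ , cos φ₁ · sin φ₂ − sin φ₁ · cos φ₂ · cos Δλ )
  = atan2(-0.29714, 0.90071) = -18.258° → normalised to [0°, 360°): 341.742°.

342°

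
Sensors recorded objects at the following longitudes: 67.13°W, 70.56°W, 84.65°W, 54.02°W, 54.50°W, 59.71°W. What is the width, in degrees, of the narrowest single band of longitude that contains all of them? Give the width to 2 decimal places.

Sort the longitudes: -84.65°, -70.56°, -67.13°, -59.71°, -54.50°, -54.02°.
Eastward gaps between consecutive values (wrapping around): 14.09°, 3.43°, 7.42°, 5.21°, 0.48°, 329.37°.
Largest gap = 329.37° ⇒ minimal covering band is its complement: 360° − 329.37° = 30.63°.
Band runs from -84.65° eastward to -54.02°.

30.63°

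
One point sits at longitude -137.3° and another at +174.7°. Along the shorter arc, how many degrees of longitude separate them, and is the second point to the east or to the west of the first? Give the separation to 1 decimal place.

Raw difference: 174.7 − -137.3 = 312.0°.
Normalise into (−180°, 180°]: 312.0° − 360° = -48.0°.
Negative ⇒ the second point lies to the west; separation 48.0°.

48.0° west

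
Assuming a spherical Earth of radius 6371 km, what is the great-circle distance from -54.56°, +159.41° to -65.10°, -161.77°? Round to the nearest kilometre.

Δλ = -161.77 − 159.41 = -321.18°; wrapped into (−180°, 180°]: 38.82°.
Δφ = -65.10 − -54.56 = -10.54°.
a = sin²(Δφ/2) + cos φ₁ · cos φ₂ · sin²(Δλ/2) = 0.035399.
c = 2·atan2(√a, √(1−a)) = 0.37855 rad → d = 6371·c ≈ 2411.73 km.

2412 km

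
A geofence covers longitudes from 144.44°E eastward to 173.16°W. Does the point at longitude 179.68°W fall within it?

Band width going east from +144.44° to -173.16°: ((-173.16 − 144.44) mod 360) = 42.40°.
Offset of -179.68° east of the west edge: ((-179.68 − 144.44) mod 360) = 35.88°.
35.88° ≤ 42.40° ⇒ inside.

Yes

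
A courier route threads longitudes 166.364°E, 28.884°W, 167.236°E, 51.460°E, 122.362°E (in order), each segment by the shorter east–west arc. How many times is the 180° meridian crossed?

Leg 1: +166.364° → -28.884°, shortest Δλ = 164.752° (east) — crosses 180°.
Leg 2: -28.884° → +167.236°, shortest Δλ = -163.88° (west) — crosses 180°.
Leg 3: +167.236° → +51.460°, shortest Δλ = -115.776° (west) — does not cross 180°.
Leg 4: +51.460° → +122.362°, shortest Δλ = 70.902° (east) — does not cross 180°.
Total crossings: 2.

2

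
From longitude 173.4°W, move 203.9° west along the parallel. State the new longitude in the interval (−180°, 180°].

Start at -173.4°; shift −203.9° → -377.3°.
-377.3° lies outside (−180°, 180°]; add 360° → -17.3°.

17.3°W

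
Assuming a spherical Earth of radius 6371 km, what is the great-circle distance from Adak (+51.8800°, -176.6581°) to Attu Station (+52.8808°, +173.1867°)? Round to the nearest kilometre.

Δλ = 173.1867 − -176.6581 = 349.8448°; wrapped into (−180°, 180°]: -10.1552°.
Δφ = 52.8808 − 51.8800 = 1.0008°.
a = sin²(Δφ/2) + cos φ₁ · cos φ₂ · sin²(Δλ/2) = 0.002994.
c = 2·atan2(√a, √(1−a)) = 0.10950 rad → d = 6371·c ≈ 697.60 km.

698 km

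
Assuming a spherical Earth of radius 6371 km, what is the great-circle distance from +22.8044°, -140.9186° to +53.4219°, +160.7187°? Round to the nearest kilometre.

Δλ = 160.7187 − -140.9186 = 301.6373°; wrapped into (−180°, 180°]: -58.3627°.
Δφ = 53.4219 − 22.8044 = 30.6175°.
a = sin²(Δφ/2) + cos φ₁ · cos φ₂ · sin²(Δλ/2) = 0.200301.
c = 2·atan2(√a, √(1−a)) = 0.92805 rad → d = 6371·c ≈ 5912.58 km.

5913 km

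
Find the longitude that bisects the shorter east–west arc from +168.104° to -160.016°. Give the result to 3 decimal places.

Signed shortest Δλ from +168.104° to -160.016° is +31.880°.
Midpoint longitude = +168.104° + (+31.880°)/2 = +168.104° + 15.940° = +184.044°.
Normalise into (−180°, 180°]: -175.956°.
(The naïve average (+168.104 + -160.016)/2 = 4.044° is on the wrong side of the globe.)

-175.956°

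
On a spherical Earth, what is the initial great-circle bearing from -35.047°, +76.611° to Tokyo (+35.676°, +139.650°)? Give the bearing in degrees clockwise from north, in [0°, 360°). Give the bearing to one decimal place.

Δλ = 139.650 − 76.611 = 63.039°.
θ = atan2( sin Δλ · cos φ₂ , cos φ₁ · sin φ₂ − sin φ₁ · cos φ₂ · cos Δλ )
  = atan2(0.72404, 0.68895) = 46.423° → normalised to [0°, 360°): 46.423°.

46.4°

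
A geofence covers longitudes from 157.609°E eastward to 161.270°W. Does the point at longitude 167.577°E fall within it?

Band width going east from +157.609° to -161.270°: ((-161.270 − 157.609) mod 360) = 41.121°.
Offset of +167.577° east of the west edge: ((167.577 − 157.609) mod 360) = 9.968°.
9.968° ≤ 41.121° ⇒ inside.

Yes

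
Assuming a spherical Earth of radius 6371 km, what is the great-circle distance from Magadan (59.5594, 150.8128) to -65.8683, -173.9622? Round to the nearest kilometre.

Δλ = -173.9622 − 150.8128 = -324.7750°; wrapped into (−180°, 180°]: 35.2250°.
Δφ = -65.8683 − 59.5594 = -125.4277°.
a = sin²(Δφ/2) + cos φ₁ · cos φ₂ · sin²(Δλ/2) = 0.808801.
c = 2·atan2(√a, √(1−a)) = 2.23649 rad → d = 6371·c ≈ 14248.66 km.

14249 km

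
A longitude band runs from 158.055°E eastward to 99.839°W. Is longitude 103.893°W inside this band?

Band width going east from +158.055° to -99.839°: ((-99.839 − 158.055) mod 360) = 102.106°.
Offset of -103.893° east of the west edge: ((-103.893 − 158.055) mod 360) = 98.052°.
98.052° ≤ 102.106° ⇒ inside.

Yes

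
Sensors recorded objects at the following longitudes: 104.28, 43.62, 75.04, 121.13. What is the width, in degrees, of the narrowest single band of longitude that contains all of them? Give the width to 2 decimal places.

77.51°

Sort the longitudes: +43.62°, +75.04°, +104.28°, +121.13°.
Eastward gaps between consecutive values (wrapping around): 31.42°, 29.24°, 16.85°, 282.49°.
Largest gap = 282.49° ⇒ minimal covering band is its complement: 360° − 282.49° = 77.51°.
Band runs from +43.62° eastward to +121.13°.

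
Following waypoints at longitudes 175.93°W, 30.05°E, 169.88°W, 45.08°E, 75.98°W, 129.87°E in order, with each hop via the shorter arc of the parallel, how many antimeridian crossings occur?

4

Leg 1: -175.93° → +30.05°, shortest Δλ = -154.02° (west) — crosses 180°.
Leg 2: +30.05° → -169.88°, shortest Δλ = 160.07° (east) — crosses 180°.
Leg 3: -169.88° → +45.08°, shortest Δλ = -145.04° (west) — crosses 180°.
Leg 4: +45.08° → -75.98°, shortest Δλ = -121.06° (west) — does not cross 180°.
Leg 5: -75.98° → +129.87°, shortest Δλ = -154.15° (west) — crosses 180°.
Total crossings: 4.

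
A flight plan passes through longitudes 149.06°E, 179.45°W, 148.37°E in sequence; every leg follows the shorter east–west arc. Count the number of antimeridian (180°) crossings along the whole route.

Leg 1: +149.06° → -179.45°, shortest Δλ = 31.49° (east) — crosses 180°.
Leg 2: -179.45° → +148.37°, shortest Δλ = -32.18° (west) — crosses 180°.
Total crossings: 2.

2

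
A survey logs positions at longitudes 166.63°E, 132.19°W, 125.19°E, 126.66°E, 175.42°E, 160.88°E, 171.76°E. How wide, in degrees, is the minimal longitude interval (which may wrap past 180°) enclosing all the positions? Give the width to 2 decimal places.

Sort the longitudes: -132.19°, +125.19°, +126.66°, +160.88°, +166.63°, +171.76°, +175.42°.
Eastward gaps between consecutive values (wrapping around): 257.38°, 1.47°, 34.22°, 5.75°, 5.13°, 3.66°, 52.39°.
Largest gap = 257.38° ⇒ minimal covering band is its complement: 360° − 257.38° = 102.62°.
Band runs from +125.19° eastward to -132.19°, crossing the antimeridian.

102.62°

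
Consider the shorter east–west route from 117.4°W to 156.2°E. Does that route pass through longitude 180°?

Naïve |156.2 − -117.4| = 273.6° > 180°, so the shorter arc goes the other way round — across 180°.
Signed shortest Δλ = ((156.2 − -117.4 + 180) mod 360) − 180 = -86.4°.
Going west by 86.4° from -117.4° passes through 180° before reaching +156.2°.

Yes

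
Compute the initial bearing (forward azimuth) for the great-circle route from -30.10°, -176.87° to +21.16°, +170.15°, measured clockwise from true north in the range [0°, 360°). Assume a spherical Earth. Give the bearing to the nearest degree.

345°

Δλ = 170.15 − -176.87 = 347.02°; wrapped into (−180°, 180°]: -12.98°.
θ = atan2( sin Δλ · cos φ₂ , cos φ₁ · sin φ₂ − sin φ₁ · cos φ₂ · cos Δλ )
  = atan2(-0.20947, 0.76804) = -15.255° → normalised to [0°, 360°): 344.745°.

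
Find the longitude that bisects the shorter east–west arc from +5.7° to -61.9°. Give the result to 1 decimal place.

-28.1°

Signed shortest Δλ from +5.7° to -61.9° is -67.6°.
Midpoint longitude = +5.7° + (-67.6°)/2 = +5.7° − 33.8° = -28.1°.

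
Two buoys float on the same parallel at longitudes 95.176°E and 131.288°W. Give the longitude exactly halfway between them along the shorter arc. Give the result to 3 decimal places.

Signed shortest Δλ from +95.176° to -131.288° is +133.536°.
Midpoint longitude = +95.176° + (+133.536°)/2 = +95.176° + 66.768° = +161.944°.
(The naïve average (+95.176 + -131.288)/2 = -18.056° is on the wrong side of the globe.)

161.944°E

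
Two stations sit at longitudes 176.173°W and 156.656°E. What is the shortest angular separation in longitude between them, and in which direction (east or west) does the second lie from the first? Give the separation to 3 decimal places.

27.171° west

Raw difference: 156.656 − -176.173 = 332.829°.
Normalise into (−180°, 180°]: 332.829° − 360° = -27.171°.
Negative ⇒ the second point lies to the west; separation 27.171°.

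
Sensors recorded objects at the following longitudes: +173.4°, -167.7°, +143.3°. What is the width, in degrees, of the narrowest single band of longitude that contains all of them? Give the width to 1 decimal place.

Sort the longitudes: -167.7°, +143.3°, +173.4°.
Eastward gaps between consecutive values (wrapping around): 311.0°, 30.1°, 18.9°.
Largest gap = 311.0° ⇒ minimal covering band is its complement: 360° − 311.0° = 49.0°.
Band runs from +143.3° eastward to -167.7°, crossing the antimeridian.

49.0°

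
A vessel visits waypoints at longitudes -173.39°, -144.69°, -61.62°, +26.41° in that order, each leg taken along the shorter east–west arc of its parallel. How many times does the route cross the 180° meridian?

0

Leg 1: -173.39° → -144.69°, shortest Δλ = 28.7° (east) — does not cross 180°.
Leg 2: -144.69° → -61.62°, shortest Δλ = 83.07° (east) — does not cross 180°.
Leg 3: -61.62° → +26.41°, shortest Δλ = 88.03° (east) — does not cross 180°.
Total crossings: 0.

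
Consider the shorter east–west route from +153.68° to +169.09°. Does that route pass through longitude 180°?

No

Signed shortest Δλ = ((169.09 − 153.68 + 180) mod 360) − 180 = 15.41°.
Going east by 15.41° from +153.68° reaches +169.09° without touching 180°.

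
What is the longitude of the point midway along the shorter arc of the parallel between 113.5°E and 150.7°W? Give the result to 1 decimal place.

Signed shortest Δλ from +113.5° to -150.7° is +95.8°.
Midpoint longitude = +113.5° + (+95.8°)/2 = +113.5° + 47.9° = +161.4°.
(The naïve average (+113.5 + -150.7)/2 = -18.6° is on the wrong side of the globe.)

161.4°E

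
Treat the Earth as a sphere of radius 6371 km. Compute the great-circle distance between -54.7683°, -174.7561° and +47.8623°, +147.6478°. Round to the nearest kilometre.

Δλ = 147.6478 − -174.7561 = 322.4039°; wrapped into (−180°, 180°]: -37.5961°.
Δφ = 47.8623 − -54.7683 = 102.6306°.
a = sin²(Δφ/2) + cos φ₁ · cos φ₂ · sin²(Δλ/2) = 0.649520.
c = 2·atan2(√a, √(1−a)) = 1.87448 rad → d = 6371·c ≈ 11942.33 km.

11942 km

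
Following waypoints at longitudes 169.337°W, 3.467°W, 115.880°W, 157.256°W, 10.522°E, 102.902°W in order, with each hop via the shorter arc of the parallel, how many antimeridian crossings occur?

Leg 1: -169.337° → -3.467°, shortest Δλ = 165.87° (east) — does not cross 180°.
Leg 2: -3.467° → -115.880°, shortest Δλ = -112.413° (west) — does not cross 180°.
Leg 3: -115.880° → -157.256°, shortest Δλ = -41.376° (west) — does not cross 180°.
Leg 4: -157.256° → +10.522°, shortest Δλ = 167.778° (east) — does not cross 180°.
Leg 5: +10.522° → -102.902°, shortest Δλ = -113.424° (west) — does not cross 180°.
Total crossings: 0.

0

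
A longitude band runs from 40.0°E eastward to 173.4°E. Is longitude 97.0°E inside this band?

Yes

Band width going east from +40.0° to +173.4°: ((173.4 − 40.0) mod 360) = 133.4°.
Offset of +97.0° east of the west edge: ((97.0 − 40.0) mod 360) = 57.0°.
57.0° ≤ 133.4° ⇒ inside.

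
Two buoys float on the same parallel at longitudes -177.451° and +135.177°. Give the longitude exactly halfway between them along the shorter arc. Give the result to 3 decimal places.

+158.863°

Signed shortest Δλ from -177.451° to +135.177° is -47.372°.
Midpoint longitude = -177.451° + (-47.372°)/2 = -177.451° − 23.686° = -201.137°.
Normalise into (−180°, 180°]: +158.863°.
(The naïve average (-177.451 + +135.177)/2 = -21.137° is on the wrong side of the globe.)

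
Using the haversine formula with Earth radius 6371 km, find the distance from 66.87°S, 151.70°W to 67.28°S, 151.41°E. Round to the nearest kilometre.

2378 km

Δλ = 151.41 − -151.70 = 303.11°; wrapped into (−180°, 180°]: -56.89°.
Δφ = -67.28 − -66.87 = -0.41°.
a = sin²(Δφ/2) + cos φ₁ · cos φ₂ · sin²(Δλ/2) = 0.034434.
c = 2·atan2(√a, √(1−a)) = 0.37329 rad → d = 6371·c ≈ 2378.24 km.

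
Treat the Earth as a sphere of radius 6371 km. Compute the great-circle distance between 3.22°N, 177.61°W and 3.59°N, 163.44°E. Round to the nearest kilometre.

Δλ = 163.44 − -177.61 = 341.05°; wrapped into (−180°, 180°]: -18.95°.
Δφ = 3.59 − 3.22 = 0.37°.
a = sin²(Δφ/2) + cos φ₁ · cos φ₂ · sin²(Δλ/2) = 0.027013.
c = 2·atan2(√a, √(1−a)) = 0.33021 rad → d = 6371·c ≈ 2103.79 km.

2104 km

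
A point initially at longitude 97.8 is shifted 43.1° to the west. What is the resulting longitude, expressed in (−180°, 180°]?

Start at +97.8°; shift −43.1° → +54.7°.
+54.7° already lies in (−180°, 180°].

+54.7°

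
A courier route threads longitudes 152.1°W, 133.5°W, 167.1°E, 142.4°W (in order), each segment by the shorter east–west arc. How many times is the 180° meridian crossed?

2

Leg 1: -152.1° → -133.5°, shortest Δλ = 18.6° (east) — does not cross 180°.
Leg 2: -133.5° → +167.1°, shortest Δλ = -59.4° (west) — crosses 180°.
Leg 3: +167.1° → -142.4°, shortest Δλ = 50.5° (east) — crosses 180°.
Total crossings: 2.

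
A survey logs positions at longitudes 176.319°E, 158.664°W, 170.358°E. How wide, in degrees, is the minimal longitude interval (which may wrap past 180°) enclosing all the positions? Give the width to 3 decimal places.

Sort the longitudes: -158.664°, +170.358°, +176.319°.
Eastward gaps between consecutive values (wrapping around): 329.022°, 5.961°, 25.017°.
Largest gap = 329.022° ⇒ minimal covering band is its complement: 360° − 329.022° = 30.978°.
Band runs from +170.358° eastward to -158.664°, crossing the antimeridian.

30.978°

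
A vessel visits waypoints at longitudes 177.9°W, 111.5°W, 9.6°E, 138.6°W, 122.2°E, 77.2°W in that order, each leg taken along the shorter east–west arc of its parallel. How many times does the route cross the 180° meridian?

Leg 1: -177.9° → -111.5°, shortest Δλ = 66.4° (east) — does not cross 180°.
Leg 2: -111.5° → +9.6°, shortest Δλ = 121.1° (east) — does not cross 180°.
Leg 3: +9.6° → -138.6°, shortest Δλ = -148.2° (west) — does not cross 180°.
Leg 4: -138.6° → +122.2°, shortest Δλ = -99.2° (west) — crosses 180°.
Leg 5: +122.2° → -77.2°, shortest Δλ = 160.6° (east) — crosses 180°.
Total crossings: 2.

2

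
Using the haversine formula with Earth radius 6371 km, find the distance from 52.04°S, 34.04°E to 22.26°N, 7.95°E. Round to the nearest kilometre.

Δλ = 7.95 − 34.04 = -26.09°.
Δφ = 22.26 − -52.04 = 74.30°.
a = sin²(Δφ/2) + cos φ₁ · cos φ₂ · sin²(Δλ/2) = 0.393703.
c = 2·atan2(√a, √(1−a)) = 1.35657 rad → d = 6371·c ≈ 8642.69 km.

8643 km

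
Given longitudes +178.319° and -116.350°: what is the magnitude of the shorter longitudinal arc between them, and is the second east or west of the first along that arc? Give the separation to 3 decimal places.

65.331° east

Raw difference: -116.350 − 178.319 = -294.669°.
Normalise into (−180°, 180°]: -294.669° + 360° = 65.331°.
Positive ⇒ the second point lies to the east; separation 65.331°.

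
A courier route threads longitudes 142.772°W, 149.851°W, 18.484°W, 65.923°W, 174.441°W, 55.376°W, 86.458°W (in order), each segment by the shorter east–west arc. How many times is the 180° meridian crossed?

Leg 1: -142.772° → -149.851°, shortest Δλ = -7.079° (west) — does not cross 180°.
Leg 2: -149.851° → -18.484°, shortest Δλ = 131.367° (east) — does not cross 180°.
Leg 3: -18.484° → -65.923°, shortest Δλ = -47.439° (west) — does not cross 180°.
Leg 4: -65.923° → -174.441°, shortest Δλ = -108.518° (west) — does not cross 180°.
Leg 5: -174.441° → -55.376°, shortest Δλ = 119.065° (east) — does not cross 180°.
Leg 6: -55.376° → -86.458°, shortest Δλ = -31.082° (west) — does not cross 180°.
Total crossings: 0.

0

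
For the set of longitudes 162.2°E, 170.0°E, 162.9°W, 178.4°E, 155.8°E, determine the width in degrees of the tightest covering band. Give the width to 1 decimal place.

Sort the longitudes: -162.9°, +155.8°, +162.2°, +170.0°, +178.4°.
Eastward gaps between consecutive values (wrapping around): 318.7°, 6.4°, 7.8°, 8.4°, 18.7°.
Largest gap = 318.7° ⇒ minimal covering band is its complement: 360° − 318.7° = 41.3°.
Band runs from +155.8° eastward to -162.9°, crossing the antimeridian.

41.3°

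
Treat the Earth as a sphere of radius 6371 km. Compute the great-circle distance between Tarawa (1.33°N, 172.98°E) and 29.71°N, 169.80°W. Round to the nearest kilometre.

Δλ = -169.80 − 172.98 = -342.78°; wrapped into (−180°, 180°]: 17.22°.
Δφ = 29.71 − 1.33 = 28.38°.
a = sin²(Δφ/2) + cos φ₁ · cos φ₂ · sin²(Δλ/2) = 0.079554.
c = 2·atan2(√a, √(1−a)) = 0.57187 rad → d = 6371·c ≈ 3643.36 km.

3643 km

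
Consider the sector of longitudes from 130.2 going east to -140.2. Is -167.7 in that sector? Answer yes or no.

Yes

Band width going east from +130.2° to -140.2°: ((-140.2 − 130.2) mod 360) = 89.6°.
Offset of -167.7° east of the west edge: ((-167.7 − 130.2) mod 360) = 62.1°.
62.1° ≤ 89.6° ⇒ inside.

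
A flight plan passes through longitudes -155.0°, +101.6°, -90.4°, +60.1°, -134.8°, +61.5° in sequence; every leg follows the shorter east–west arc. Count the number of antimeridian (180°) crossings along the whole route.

4

Leg 1: -155.0° → +101.6°, shortest Δλ = -103.4° (west) — crosses 180°.
Leg 2: +101.6° → -90.4°, shortest Δλ = 168.0° (east) — crosses 180°.
Leg 3: -90.4° → +60.1°, shortest Δλ = 150.5° (east) — does not cross 180°.
Leg 4: +60.1° → -134.8°, shortest Δλ = 165.1° (east) — crosses 180°.
Leg 5: -134.8° → +61.5°, shortest Δλ = -163.7° (west) — crosses 180°.
Total crossings: 4.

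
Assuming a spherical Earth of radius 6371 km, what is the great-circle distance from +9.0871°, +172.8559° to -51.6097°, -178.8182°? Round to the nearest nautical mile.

3670 nmi

Δλ = -178.8182 − 172.8559 = -351.6741°; wrapped into (−180°, 180°]: 8.3259°.
Δφ = -51.6097 − 9.0871 = -60.6968°.
a = sin²(Δφ/2) + cos φ₁ · cos φ₂ · sin²(Δλ/2) = 0.258516.
c = 2·atan2(√a, √(1−a)) = 1.06676 rad → d = 6371·c ≈ 6796.30 km ≈ 3669.71 nmi.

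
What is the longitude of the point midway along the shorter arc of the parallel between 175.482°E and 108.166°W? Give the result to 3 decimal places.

Signed shortest Δλ from +175.482° to -108.166° is +76.352°.
Midpoint longitude = +175.482° + (+76.352°)/2 = +175.482° + 38.176° = +213.658°.
Normalise into (−180°, 180°]: -146.342°.
(The naïve average (+175.482 + -108.166)/2 = 33.658° is on the wrong side of the globe.)

146.342°W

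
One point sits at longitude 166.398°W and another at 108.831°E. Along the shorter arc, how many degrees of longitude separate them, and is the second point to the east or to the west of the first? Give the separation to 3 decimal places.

84.771° west

Raw difference: 108.831 − -166.398 = 275.229°.
Normalise into (−180°, 180°]: 275.229° − 360° = -84.771°.
Negative ⇒ the second point lies to the west; separation 84.771°.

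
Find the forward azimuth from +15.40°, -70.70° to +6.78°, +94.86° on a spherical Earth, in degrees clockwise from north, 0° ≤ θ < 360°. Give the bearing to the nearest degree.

Δλ = 94.86 − -70.70 = 165.56°.
θ = atan2( sin Δλ · cos φ₂ , cos φ₁ · sin φ₂ − sin φ₁ · cos φ₂ · cos Δλ )
  = atan2(0.24762, 0.36919) = 33.851° → normalised to [0°, 360°): 33.851°.

34°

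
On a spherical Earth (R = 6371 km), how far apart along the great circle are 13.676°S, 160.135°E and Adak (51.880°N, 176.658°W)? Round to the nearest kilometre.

Δλ = -176.658 − 160.135 = -336.793°; wrapped into (−180°, 180°]: 23.207°.
Δφ = 51.880 − -13.676 = 65.556°.
a = sin²(Δφ/2) + cos φ₁ · cos φ₂ · sin²(Δλ/2) = 0.317364.
c = 2·atan2(√a, √(1−a)) = 1.19687 rad → d = 6371·c ≈ 7625.27 km.

7625 km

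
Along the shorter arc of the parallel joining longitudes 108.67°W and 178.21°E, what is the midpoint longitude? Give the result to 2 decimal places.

145.23°W

Signed shortest Δλ from -108.67° to +178.21° is -73.12°.
Midpoint longitude = -108.67° + (-73.12°)/2 = -108.67° − 36.56° = -145.23°.
(The naïve average (-108.67 + +178.21)/2 = 34.77° is on the wrong side of the globe.)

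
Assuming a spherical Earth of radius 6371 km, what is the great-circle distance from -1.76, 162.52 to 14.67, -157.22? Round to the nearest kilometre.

Δλ = -157.22 − 162.52 = -319.74°; wrapped into (−180°, 180°]: 40.26°.
Δφ = 14.67 − -1.76 = 16.43°.
a = sin²(Δφ/2) + cos φ₁ · cos φ₂ · sin²(Δλ/2) = 0.134942.
c = 2·atan2(√a, √(1−a)) = 0.75230 rad → d = 6371·c ≈ 4792.93 km.

4793 km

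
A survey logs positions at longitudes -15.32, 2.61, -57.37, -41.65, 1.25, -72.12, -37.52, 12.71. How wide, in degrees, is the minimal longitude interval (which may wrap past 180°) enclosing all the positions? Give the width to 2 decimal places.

84.83°

Sort the longitudes: -72.12°, -57.37°, -41.65°, -37.52°, -15.32°, +1.25°, +2.61°, +12.71°.
Eastward gaps between consecutive values (wrapping around): 14.75°, 15.72°, 4.13°, 22.20°, 16.57°, 1.36°, 10.10°, 275.17°.
Largest gap = 275.17° ⇒ minimal covering band is its complement: 360° − 275.17° = 84.83°.
Band runs from -72.12° eastward to +12.71°.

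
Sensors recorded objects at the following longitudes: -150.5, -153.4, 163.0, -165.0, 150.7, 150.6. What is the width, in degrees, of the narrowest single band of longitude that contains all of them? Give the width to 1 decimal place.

Sort the longitudes: -165.0°, -153.4°, -150.5°, +150.6°, +150.7°, +163.0°.
Eastward gaps between consecutive values (wrapping around): 11.6°, 2.9°, 301.1°, 0.1°, 12.3°, 32.0°.
Largest gap = 301.1° ⇒ minimal covering band is its complement: 360° − 301.1° = 58.9°.
Band runs from +150.6° eastward to -150.5°, crossing the antimeridian.

58.9°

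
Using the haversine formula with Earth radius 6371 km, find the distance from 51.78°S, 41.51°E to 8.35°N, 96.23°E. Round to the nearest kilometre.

8467 km

Δλ = 96.23 − 41.51 = 54.72°.
Δφ = 8.35 − -51.78 = 60.13°.
a = sin²(Δφ/2) + cos φ₁ · cos φ₂ · sin²(Δλ/2) = 0.380272.
c = 2·atan2(√a, √(1−a)) = 1.32899 rad → d = 6371·c ≈ 8467.00 km.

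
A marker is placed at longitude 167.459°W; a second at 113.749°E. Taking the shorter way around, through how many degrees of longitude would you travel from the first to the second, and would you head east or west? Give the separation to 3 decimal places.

Raw difference: 113.749 − -167.459 = 281.208°.
Normalise into (−180°, 180°]: 281.208° − 360° = -78.792°.
Negative ⇒ the second point lies to the west; separation 78.792°.

78.792° west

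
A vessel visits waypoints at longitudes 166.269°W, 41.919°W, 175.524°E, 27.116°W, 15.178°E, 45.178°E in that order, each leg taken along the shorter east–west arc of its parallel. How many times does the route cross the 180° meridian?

2

Leg 1: -166.269° → -41.919°, shortest Δλ = 124.35° (east) — does not cross 180°.
Leg 2: -41.919° → +175.524°, shortest Δλ = -142.557° (west) — crosses 180°.
Leg 3: +175.524° → -27.116°, shortest Δλ = 157.36° (east) — crosses 180°.
Leg 4: -27.116° → +15.178°, shortest Δλ = 42.294° (east) — does not cross 180°.
Leg 5: +15.178° → +45.178°, shortest Δλ = 30.0° (east) — does not cross 180°.
Total crossings: 2.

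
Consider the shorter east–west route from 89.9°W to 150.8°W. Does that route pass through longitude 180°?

No

Signed shortest Δλ = ((-150.8 − -89.9 + 180) mod 360) − 180 = -60.9°.
Going west by 60.9° from -89.9° reaches -150.8° without touching 180°.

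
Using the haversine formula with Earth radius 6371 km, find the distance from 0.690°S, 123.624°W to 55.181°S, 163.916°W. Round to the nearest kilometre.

7067 km

Δλ = -163.916 − -123.624 = -40.292°.
Δφ = -55.181 − -0.690 = -54.491°.
a = sin²(Δφ/2) + cos φ₁ · cos φ₂ · sin²(Δλ/2) = 0.277310.
c = 2·atan2(√a, √(1−a)) = 1.10920 rad → d = 6371·c ≈ 7066.70 km.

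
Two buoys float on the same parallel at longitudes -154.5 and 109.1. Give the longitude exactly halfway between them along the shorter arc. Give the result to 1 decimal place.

+157.3°

Signed shortest Δλ from -154.5° to +109.1° is -96.4°.
Midpoint longitude = -154.5° + (-96.4°)/2 = -154.5° − 48.2° = -202.7°.
Normalise into (−180°, 180°]: +157.3°.
(The naïve average (-154.5 + +109.1)/2 = -22.7° is on the wrong side of the globe.)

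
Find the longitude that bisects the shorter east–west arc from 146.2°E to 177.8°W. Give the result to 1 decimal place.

164.2°E

Signed shortest Δλ from +146.2° to -177.8° is +36.0°.
Midpoint longitude = +146.2° + (+36.0°)/2 = +146.2° + 18.0° = +164.2°.
(The naïve average (+146.2 + -177.8)/2 = -15.8° is on the wrong side of the globe.)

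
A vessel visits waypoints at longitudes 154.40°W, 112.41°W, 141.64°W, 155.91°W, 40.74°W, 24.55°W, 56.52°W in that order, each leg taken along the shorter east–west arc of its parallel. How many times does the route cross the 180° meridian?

0

Leg 1: -154.40° → -112.41°, shortest Δλ = 41.99° (east) — does not cross 180°.
Leg 2: -112.41° → -141.64°, shortest Δλ = -29.23° (west) — does not cross 180°.
Leg 3: -141.64° → -155.91°, shortest Δλ = -14.27° (west) — does not cross 180°.
Leg 4: -155.91° → -40.74°, shortest Δλ = 115.17° (east) — does not cross 180°.
Leg 5: -40.74° → -24.55°, shortest Δλ = 16.19° (east) — does not cross 180°.
Leg 6: -24.55° → -56.52°, shortest Δλ = -31.97° (west) — does not cross 180°.
Total crossings: 0.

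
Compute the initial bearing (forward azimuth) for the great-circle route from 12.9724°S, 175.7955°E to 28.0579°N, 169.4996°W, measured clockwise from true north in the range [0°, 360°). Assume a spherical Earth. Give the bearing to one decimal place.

19.0°

Δλ = -169.4996 − 175.7955 = -345.2951°; wrapped into (−180°, 180°]: 14.7049°.
θ = atan2( sin Δλ · cos φ₂ , cos φ₁ · sin φ₂ − sin φ₁ · cos φ₂ · cos Δλ )
  = atan2(0.22401, 0.64997) = 19.016° → normalised to [0°, 360°): 19.016°.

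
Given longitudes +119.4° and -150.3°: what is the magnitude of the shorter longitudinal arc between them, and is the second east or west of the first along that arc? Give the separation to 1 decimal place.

Raw difference: -150.3 − 119.4 = -269.7°.
Normalise into (−180°, 180°]: -269.7° + 360° = 90.3°.
Positive ⇒ the second point lies to the east; separation 90.3°.

90.3° east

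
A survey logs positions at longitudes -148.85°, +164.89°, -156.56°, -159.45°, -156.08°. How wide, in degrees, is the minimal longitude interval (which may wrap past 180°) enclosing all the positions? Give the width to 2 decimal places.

Sort the longitudes: -159.45°, -156.56°, -156.08°, -148.85°, +164.89°.
Eastward gaps between consecutive values (wrapping around): 2.89°, 0.48°, 7.23°, 313.74°, 35.66°.
Largest gap = 313.74° ⇒ minimal covering band is its complement: 360° − 313.74° = 46.26°.
Band runs from +164.89° eastward to -148.85°, crossing the antimeridian.

46.26°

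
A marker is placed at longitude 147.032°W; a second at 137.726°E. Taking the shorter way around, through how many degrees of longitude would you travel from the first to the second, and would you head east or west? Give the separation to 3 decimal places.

75.242° west

Raw difference: 137.726 − -147.032 = 284.758°.
Normalise into (−180°, 180°]: 284.758° − 360° = -75.242°.
Negative ⇒ the second point lies to the west; separation 75.242°.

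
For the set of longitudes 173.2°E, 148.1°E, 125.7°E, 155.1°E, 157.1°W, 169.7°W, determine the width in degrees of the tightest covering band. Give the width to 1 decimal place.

Sort the longitudes: -169.7°, -157.1°, +125.7°, +148.1°, +155.1°, +173.2°.
Eastward gaps between consecutive values (wrapping around): 12.6°, 282.8°, 22.4°, 7.0°, 18.1°, 17.1°.
Largest gap = 282.8° ⇒ minimal covering band is its complement: 360° − 282.8° = 77.2°.
Band runs from +125.7° eastward to -157.1°, crossing the antimeridian.

77.2°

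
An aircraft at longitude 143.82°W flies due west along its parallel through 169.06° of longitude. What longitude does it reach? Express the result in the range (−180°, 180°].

47.12°E

Start at -143.82°; shift −169.06° → -312.88°.
-312.88° lies outside (−180°, 180°]; add 360° → +47.12°.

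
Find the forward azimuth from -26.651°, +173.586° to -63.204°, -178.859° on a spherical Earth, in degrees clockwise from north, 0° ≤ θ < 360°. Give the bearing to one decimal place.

Δλ = -178.859 − 173.586 = -352.445°; wrapped into (−180°, 180°]: 7.555°.
θ = atan2( sin Δλ · cos φ₂ , cos φ₁ · sin φ₂ − sin φ₁ · cos φ₂ · cos Δλ )
  = atan2(0.05927, -0.59732) = 174.333° → normalised to [0°, 360°): 174.333°.

174.3°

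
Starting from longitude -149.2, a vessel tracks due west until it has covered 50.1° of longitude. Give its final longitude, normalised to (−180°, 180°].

Start at -149.2°; shift −50.1° → -199.3°.
-199.3° lies outside (−180°, 180°]; add 360° → +160.7°.

+160.7°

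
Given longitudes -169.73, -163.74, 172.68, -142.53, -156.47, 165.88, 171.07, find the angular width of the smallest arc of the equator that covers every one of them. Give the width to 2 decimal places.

51.59°

Sort the longitudes: -169.73°, -163.74°, -156.47°, -142.53°, +165.88°, +171.07°, +172.68°.
Eastward gaps between consecutive values (wrapping around): 5.99°, 7.27°, 13.94°, 308.41°, 5.19°, 1.61°, 17.59°.
Largest gap = 308.41° ⇒ minimal covering band is its complement: 360° − 308.41° = 51.59°.
Band runs from +165.88° eastward to -142.53°, crossing the antimeridian.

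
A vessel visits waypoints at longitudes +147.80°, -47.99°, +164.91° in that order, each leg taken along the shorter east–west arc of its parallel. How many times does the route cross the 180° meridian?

Leg 1: +147.80° → -47.99°, shortest Δλ = 164.21° (east) — crosses 180°.
Leg 2: -47.99° → +164.91°, shortest Δλ = -147.1° (west) — crosses 180°.
Total crossings: 2.

2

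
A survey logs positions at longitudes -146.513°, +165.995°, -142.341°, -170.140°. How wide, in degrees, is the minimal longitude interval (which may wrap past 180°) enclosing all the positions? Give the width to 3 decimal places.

Sort the longitudes: -170.140°, -146.513°, -142.341°, +165.995°.
Eastward gaps between consecutive values (wrapping around): 23.627°, 4.172°, 308.336°, 23.865°.
Largest gap = 308.336° ⇒ minimal covering band is its complement: 360° − 308.336° = 51.664°.
Band runs from +165.995° eastward to -142.341°, crossing the antimeridian.

51.664°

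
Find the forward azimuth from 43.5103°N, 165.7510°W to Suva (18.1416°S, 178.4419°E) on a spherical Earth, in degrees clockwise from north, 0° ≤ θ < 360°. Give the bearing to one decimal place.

196.8°

Δλ = 178.4419 − -165.7510 = 344.1929°; wrapped into (−180°, 180°]: -15.8071°.
θ = atan2( sin Δλ · cos φ₂ , cos φ₁ · sin φ₂ − sin φ₁ · cos φ₂ · cos Δλ )
  = atan2(-0.25886, -0.85534) = -163.162° → normalised to [0°, 360°): 196.838°.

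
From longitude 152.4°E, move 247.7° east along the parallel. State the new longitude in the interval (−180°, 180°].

Start at +152.4°; shift +247.7° → +400.1°.
+400.1° lies outside (−180°, 180°]; subtract 360° → +40.1°.

40.1°E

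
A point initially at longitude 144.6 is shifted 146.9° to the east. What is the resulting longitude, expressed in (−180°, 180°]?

Start at +144.6°; shift +146.9° → +291.5°.
+291.5° lies outside (−180°, 180°]; subtract 360° → -68.5°.

-68.5°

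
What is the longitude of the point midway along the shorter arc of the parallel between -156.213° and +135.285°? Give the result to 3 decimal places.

Signed shortest Δλ from -156.213° to +135.285° is -68.502°.
Midpoint longitude = -156.213° + (-68.502°)/2 = -156.213° − 34.251° = -190.464°.
Normalise into (−180°, 180°]: +169.536°.
(The naïve average (-156.213 + +135.285)/2 = -10.464° is on the wrong side of the globe.)

+169.536°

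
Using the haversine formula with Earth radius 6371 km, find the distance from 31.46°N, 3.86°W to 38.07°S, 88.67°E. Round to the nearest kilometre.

12296 km

Δλ = 88.67 − -3.86 = 92.53°.
Δφ = -38.07 − 31.46 = -69.53°.
a = sin²(Δφ/2) + cos φ₁ · cos φ₂ · sin²(Δλ/2) = 0.675731.
c = 2·atan2(√a, √(1−a)) = 1.92993 rad → d = 6371·c ≈ 12295.57 km.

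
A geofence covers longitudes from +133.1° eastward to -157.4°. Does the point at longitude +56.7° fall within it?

Band width going east from +133.1° to -157.4°: ((-157.4 − 133.1) mod 360) = 69.5°.
Offset of +56.7° east of the west edge: ((56.7 − 133.1) mod 360) = 283.6°.
283.6° > 69.5° ⇒ outside.

No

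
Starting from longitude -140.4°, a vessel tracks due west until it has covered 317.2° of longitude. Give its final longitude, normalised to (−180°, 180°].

Start at -140.4°; shift −317.2° → -457.6°.
-457.6° lies outside (−180°, 180°]; add 360° → -97.6°.

-97.6°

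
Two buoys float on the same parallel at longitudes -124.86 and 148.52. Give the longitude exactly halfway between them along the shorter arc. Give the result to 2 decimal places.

Signed shortest Δλ from -124.86° to +148.52° is -86.62°.
Midpoint longitude = -124.86° + (-86.62°)/2 = -124.86° − 43.31° = -168.17°.
(The naïve average (-124.86 + +148.52)/2 = 11.83° is on the wrong side of the globe.)

-168.17°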